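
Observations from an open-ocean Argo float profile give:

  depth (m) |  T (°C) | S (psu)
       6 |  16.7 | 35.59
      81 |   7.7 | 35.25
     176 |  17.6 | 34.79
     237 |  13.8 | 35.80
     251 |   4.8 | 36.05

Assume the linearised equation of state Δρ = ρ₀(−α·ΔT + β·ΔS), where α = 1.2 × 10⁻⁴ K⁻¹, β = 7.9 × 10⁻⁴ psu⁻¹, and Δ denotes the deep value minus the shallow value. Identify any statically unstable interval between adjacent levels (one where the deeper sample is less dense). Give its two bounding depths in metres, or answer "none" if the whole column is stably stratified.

81–176 m

Evaluate Δρ/ρ₀ = −αΔT + βΔS across each adjacent pair:
  6–81 m: −αΔT+βΔS = −(1.2 × 10⁻⁴)(-9.0)+(7.9 × 10⁻⁴)(-0.34) = 8.1 × 10⁻⁴ → stable
  81–176 m: −αΔT+βΔS = −(1.2 × 10⁻⁴)(+9.9)+(7.9 × 10⁻⁴)(-0.46) = -1.6 × 10⁻³ → UNSTABLE
  176–237 m: −αΔT+βΔS = −(1.2 × 10⁻⁴)(-3.8)+(7.9 × 10⁻⁴)(+1.01) = 1.3 × 10⁻³ → stable
  237–251 m: −αΔT+βΔS = −(1.2 × 10⁻⁴)(-9.0)+(7.9 × 10⁻⁴)(+0.25) = 1.3 × 10⁻³ → stable
The 81–176 m interval has Δρ < 0: lighter water underlies denser water.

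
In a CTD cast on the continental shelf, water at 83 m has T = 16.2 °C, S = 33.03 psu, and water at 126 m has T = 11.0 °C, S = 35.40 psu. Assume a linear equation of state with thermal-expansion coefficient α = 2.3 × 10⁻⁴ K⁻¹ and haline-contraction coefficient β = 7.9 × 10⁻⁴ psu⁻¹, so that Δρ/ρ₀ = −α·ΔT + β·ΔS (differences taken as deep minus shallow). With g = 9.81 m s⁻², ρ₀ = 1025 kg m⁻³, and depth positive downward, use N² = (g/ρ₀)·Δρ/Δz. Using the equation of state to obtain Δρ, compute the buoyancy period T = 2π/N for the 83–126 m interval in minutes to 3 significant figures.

3.96 min

ΔT = -5.2 K, ΔS = +2.37 psu (deep − shallow).
Δρ/ρ₀ = −αΔT + βΔS = 1.196 × 10⁻³ + 1.8723 × 10⁻³ = 3.0683 × 10⁻³, so Δρ ≈ 3.145 kg m⁻³.
N² = (g/ρ₀)·Δρ/Δz = g·(Δρ/ρ₀)/Δz = 9.81 × 3.0683 × 10⁻³ / 43 = 7.0000 × 10⁻⁴ s⁻².
N = √(7.0000 × 10⁻⁴) = 0.026458 rad s⁻¹ → T = 2π/N = 237.48 s = 3.9580 min ≈ 3.96 min.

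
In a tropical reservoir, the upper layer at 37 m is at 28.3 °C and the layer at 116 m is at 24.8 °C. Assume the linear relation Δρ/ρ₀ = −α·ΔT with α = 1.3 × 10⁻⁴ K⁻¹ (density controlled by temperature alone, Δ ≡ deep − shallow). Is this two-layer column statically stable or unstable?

ΔT = 24.8 − 28.3 = -3.5 K, so Δρ/ρ₀ = −αΔT = 4.55 × 10⁻⁴.
Δρ/ρ₀ > 0, so Δρ > 0: deeper water is denser → statically stable.

stable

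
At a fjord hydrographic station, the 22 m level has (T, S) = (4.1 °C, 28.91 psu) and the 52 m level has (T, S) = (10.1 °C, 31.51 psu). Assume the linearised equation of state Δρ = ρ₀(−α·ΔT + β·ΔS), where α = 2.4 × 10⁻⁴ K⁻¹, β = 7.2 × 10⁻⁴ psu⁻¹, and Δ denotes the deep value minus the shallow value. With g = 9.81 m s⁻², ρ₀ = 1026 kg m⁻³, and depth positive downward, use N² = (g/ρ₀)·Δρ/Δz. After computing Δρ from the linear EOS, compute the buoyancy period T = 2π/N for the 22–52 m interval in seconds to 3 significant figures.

ΔT = +6.0 K, ΔS = +2.60 psu (deep − shallow).
Δρ/ρ₀ = −αΔT + βΔS = -1.44 × 10⁻³ + 1.872 × 10⁻³ = 4.32 × 10⁻⁴, so Δρ ≈ 0.4432 kg m⁻³.
N² = (g/ρ₀)·Δρ/Δz = g·(Δρ/ρ₀)/Δz = 9.81 × 4.32 × 10⁻⁴ / 30 = 1.4126 × 10⁻⁴ s⁻².
N = √(1.4126 × 10⁻⁴) = 0.011885 rad s⁻¹ → T = 2π/N = 528.67 s ≈ 529 s.

529 s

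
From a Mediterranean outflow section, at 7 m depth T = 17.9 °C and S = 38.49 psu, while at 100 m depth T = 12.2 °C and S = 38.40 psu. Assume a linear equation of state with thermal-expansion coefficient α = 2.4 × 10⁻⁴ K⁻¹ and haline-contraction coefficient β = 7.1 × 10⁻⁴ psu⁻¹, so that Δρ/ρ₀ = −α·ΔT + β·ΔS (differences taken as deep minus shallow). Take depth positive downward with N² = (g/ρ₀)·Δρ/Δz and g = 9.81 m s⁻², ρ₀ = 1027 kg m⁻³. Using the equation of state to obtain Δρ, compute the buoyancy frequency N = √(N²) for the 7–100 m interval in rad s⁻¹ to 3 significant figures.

0.0117 rad s⁻¹

ΔT = -5.7 K, ΔS = -0.09 psu (deep − shallow).
Δρ/ρ₀ = −αΔT + βΔS = 1.368 × 10⁻³ − 6.39 × 10⁻⁵ = 1.3041 × 10⁻³, so Δρ ≈ 1.339 kg m⁻³.
N² = (g/ρ₀)·Δρ/Δz = g·(Δρ/ρ₀)/Δz = 9.81 × 1.3041 × 10⁻³ / 93 = 1.3756 × 10⁻⁴ s⁻².
N = √(1.3756 × 10⁻⁴) = 0.011729 rad s⁻¹ ≈ 0.0117 rad s⁻¹.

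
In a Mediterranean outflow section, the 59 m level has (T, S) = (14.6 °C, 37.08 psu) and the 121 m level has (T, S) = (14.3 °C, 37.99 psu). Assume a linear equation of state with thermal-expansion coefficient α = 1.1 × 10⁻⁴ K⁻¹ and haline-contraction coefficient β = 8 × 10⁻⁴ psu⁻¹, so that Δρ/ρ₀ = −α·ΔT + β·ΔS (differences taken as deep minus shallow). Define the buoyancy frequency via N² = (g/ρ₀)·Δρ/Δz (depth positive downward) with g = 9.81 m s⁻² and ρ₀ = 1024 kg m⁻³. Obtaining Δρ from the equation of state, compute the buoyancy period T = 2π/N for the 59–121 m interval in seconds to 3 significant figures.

ΔT = -0.3 K, ΔS = +0.91 psu (deep − shallow).
Δρ/ρ₀ = −αΔT + βΔS = 3.30 × 10⁻⁵ + 7.28 × 10⁻⁴ = 7.61 × 10⁻⁴, so Δρ ≈ 0.7793 kg m⁻³.
N² = (g/ρ₀)·Δρ/Δz = g·(Δρ/ρ₀)/Δz = 9.81 × 7.61 × 10⁻⁴ / 62 = 1.2041 × 10⁻⁴ s⁻².
N = √(1.2041 × 10⁻⁴) = 0.010973 rad s⁻¹ → T = 2π/N = 572.60 s ≈ 573 s.

573 s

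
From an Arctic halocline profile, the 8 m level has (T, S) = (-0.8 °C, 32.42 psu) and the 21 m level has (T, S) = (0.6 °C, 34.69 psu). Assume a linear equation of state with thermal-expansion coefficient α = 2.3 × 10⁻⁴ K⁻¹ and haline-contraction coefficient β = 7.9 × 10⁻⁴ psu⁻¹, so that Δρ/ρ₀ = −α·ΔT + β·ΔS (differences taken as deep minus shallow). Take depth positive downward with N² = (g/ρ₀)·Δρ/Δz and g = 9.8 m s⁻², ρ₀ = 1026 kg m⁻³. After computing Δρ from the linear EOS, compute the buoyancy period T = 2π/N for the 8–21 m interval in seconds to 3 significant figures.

ΔT = +1.4 K, ΔS = +2.27 psu (deep − shallow).
Δρ/ρ₀ = −αΔT + βΔS = -3.22 × 10⁻⁴ + 1.7933 × 10⁻³ = 1.4713 × 10⁻³, so Δρ ≈ 1.510 kg m⁻³.
N² = (g/ρ₀)·Δρ/Δz = g·(Δρ/ρ₀)/Δz = 9.8 × 1.4713 × 10⁻³ / 13 = 1.1091 × 10⁻³ s⁻².
N = √(1.1091 × 10⁻³) = 0.033303 rad s⁻¹ → T = 2π/N = 188.67 s ≈ 189 s.

189 s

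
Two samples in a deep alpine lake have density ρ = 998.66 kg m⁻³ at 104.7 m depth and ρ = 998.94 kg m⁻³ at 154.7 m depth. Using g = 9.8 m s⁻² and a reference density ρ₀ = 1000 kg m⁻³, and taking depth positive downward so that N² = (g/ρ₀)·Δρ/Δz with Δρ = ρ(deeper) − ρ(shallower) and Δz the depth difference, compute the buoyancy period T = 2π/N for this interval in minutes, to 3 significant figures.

14.1 min

Δρ = 998.94 − 998.66 = 0.28 kg m⁻³ over Δz = 154.7 − 104.7 = 50 m.
N² = (9.8/1000) × (0.28/50) = 5.4880 × 10⁻⁵ s⁻².
N = √(5.4880 × 10⁻⁵) = 7.4081 × 10⁻³ rad s⁻¹, so T = 2π/N = 848.15 s = 14.136 min ≈ 14.1 min.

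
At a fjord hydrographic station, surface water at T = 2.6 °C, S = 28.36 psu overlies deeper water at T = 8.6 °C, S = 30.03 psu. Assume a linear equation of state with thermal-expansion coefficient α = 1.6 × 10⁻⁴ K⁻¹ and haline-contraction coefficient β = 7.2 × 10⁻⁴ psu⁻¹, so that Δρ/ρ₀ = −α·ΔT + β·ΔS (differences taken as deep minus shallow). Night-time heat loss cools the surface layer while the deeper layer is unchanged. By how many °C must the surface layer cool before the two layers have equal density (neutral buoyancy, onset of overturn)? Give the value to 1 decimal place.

1.5 °C

Neutral buoyancy requires Δρ = 0, i.e. −α(T_deep − T_surf′) + β(S_deep − S_surf) = 0.
T_surf′ = T_deep − (β/α)·ΔS = 8.6 − (7.2 × 10⁻⁴/1.6 × 10⁻⁴)·(+1.67) = 1.085 °C.
Cooling required: 2.6 − (1.085) = 1.515 °C.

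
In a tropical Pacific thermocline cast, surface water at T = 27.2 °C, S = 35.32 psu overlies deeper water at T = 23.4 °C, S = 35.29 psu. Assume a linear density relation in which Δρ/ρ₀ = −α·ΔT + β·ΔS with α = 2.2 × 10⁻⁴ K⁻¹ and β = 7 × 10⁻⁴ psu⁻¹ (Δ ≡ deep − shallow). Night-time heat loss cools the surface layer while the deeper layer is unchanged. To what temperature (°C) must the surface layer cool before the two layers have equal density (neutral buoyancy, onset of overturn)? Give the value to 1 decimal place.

23.5 °C

Neutral buoyancy requires Δρ = 0, i.e. −α(T_deep − T_surf′) + β(S_deep − S_surf) = 0.
T_surf′ = T_deep − (β/α)·ΔS = 23.4 − (7 × 10⁻⁴/2.2 × 10⁻⁴)·(-0.03) = 23.495 °C.
Cooling required: 27.2 − (23.495) = 3.705 °C.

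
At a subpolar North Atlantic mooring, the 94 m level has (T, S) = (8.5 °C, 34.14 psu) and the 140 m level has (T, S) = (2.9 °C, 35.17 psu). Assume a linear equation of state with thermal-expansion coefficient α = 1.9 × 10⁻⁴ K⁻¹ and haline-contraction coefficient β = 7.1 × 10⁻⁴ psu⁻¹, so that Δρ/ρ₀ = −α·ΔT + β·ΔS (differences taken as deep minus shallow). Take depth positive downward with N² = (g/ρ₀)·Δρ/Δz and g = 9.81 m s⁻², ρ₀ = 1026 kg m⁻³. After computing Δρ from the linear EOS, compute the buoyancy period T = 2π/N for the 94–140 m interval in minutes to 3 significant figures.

5.35 min

ΔT = -5.6 K, ΔS = +1.03 psu (deep − shallow).
Δρ/ρ₀ = −αΔT + βΔS = 1.064 × 10⁻³ + 7.313 × 10⁻⁴ = 1.7953 × 10⁻³, so Δρ ≈ 1.842 kg m⁻³.
N² = (g/ρ₀)·Δρ/Δz = g·(Δρ/ρ₀)/Δz = 9.81 × 1.7953 × 10⁻³ / 46 = 3.8287 × 10⁻⁴ s⁻².
N = √(3.8287 × 10⁻⁴) = 0.019567 rad s⁻¹ → T = 2π/N = 321.11 s = 5.3518 min ≈ 5.35 min.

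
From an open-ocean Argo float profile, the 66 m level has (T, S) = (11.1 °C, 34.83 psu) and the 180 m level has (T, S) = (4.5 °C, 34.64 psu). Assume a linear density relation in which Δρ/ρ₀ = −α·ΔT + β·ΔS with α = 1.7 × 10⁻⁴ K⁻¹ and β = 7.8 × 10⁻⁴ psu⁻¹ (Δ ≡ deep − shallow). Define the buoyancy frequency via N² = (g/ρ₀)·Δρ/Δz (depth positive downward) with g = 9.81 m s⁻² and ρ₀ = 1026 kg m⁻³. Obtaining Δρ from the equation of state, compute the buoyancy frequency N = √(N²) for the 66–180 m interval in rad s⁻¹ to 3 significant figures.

ΔT = -6.6 K, ΔS = -0.19 psu (deep − shallow).
Δρ/ρ₀ = −αΔT + βΔS = 1.122 × 10⁻³ − 1.482 × 10⁻⁴ = 9.738 × 10⁻⁴, so Δρ ≈ 0.9991 kg m⁻³.
N² = (g/ρ₀)·Δρ/Δz = g·(Δρ/ρ₀)/Δz = 9.81 × 9.738 × 10⁻⁴ / 114 = 8.3798 × 10⁻⁵ s⁻².
N = √(8.3798 × 10⁻⁵) = 9.1541 × 10⁻³ rad s⁻¹ ≈ 9.15 × 10⁻³ rad s⁻¹.

9.15 × 10⁻³ rad s⁻¹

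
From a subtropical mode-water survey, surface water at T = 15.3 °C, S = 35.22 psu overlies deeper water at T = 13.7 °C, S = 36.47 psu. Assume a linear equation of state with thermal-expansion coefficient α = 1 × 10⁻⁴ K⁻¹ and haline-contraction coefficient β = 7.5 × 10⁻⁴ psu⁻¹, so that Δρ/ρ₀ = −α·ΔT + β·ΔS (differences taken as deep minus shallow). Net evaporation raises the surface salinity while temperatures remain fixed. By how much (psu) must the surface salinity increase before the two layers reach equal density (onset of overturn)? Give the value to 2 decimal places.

Neutral buoyancy requires −α(T_deep − T_surf) + β(S_deep − S_surf′) = 0.
S_surf′ = S_deep − (α/β)·ΔT = 36.47 − (1 × 10⁻⁴/7.5 × 10⁻⁴)·(-1.6) = 36.6833 psu.
Increase required: 36.6833 − 35.22 = 1.4633 psu.

1.46 psu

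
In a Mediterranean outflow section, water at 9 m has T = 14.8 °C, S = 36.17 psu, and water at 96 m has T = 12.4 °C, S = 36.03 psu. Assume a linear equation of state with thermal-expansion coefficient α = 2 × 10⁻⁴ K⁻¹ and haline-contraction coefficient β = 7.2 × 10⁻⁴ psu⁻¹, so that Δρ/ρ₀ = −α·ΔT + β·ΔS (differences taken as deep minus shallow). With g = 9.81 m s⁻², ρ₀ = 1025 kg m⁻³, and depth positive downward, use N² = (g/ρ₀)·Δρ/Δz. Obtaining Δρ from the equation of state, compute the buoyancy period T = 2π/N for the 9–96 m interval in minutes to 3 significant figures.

16.0 min

ΔT = -2.4 K, ΔS = -0.14 psu (deep − shallow).
Δρ/ρ₀ = −αΔT + βΔS = 4.80 × 10⁻⁴ − 1.008 × 10⁻⁴ = 3.792 × 10⁻⁴, so Δρ ≈ 0.3887 kg m⁻³.
N² = (g/ρ₀)·Δρ/Δz = g·(Δρ/ρ₀)/Δz = 9.81 × 3.792 × 10⁻⁴ / 87 = 4.2758 × 10⁻⁵ s⁻².
N = √(4.2758 × 10⁻⁵) = 6.5390 × 10⁻³ rad s⁻¹ → T = 2π/N = 960.88 s = 16.015 min ≈ 16.0 min.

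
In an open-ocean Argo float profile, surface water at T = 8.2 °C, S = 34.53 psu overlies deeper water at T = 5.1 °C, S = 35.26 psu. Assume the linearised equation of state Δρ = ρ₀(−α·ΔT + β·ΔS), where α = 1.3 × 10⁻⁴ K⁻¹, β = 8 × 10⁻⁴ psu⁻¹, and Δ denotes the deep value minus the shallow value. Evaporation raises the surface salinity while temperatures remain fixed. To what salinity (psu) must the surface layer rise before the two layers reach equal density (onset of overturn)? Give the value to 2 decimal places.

Neutral buoyancy requires −α(T_deep − T_surf) + β(S_deep − S_surf′) = 0.
S_surf′ = S_deep − (α/β)·ΔT = 35.26 − (1.3 × 10⁻⁴/8 × 10⁻⁴)·(-3.1) = 35.7637 psu.
Increase required: 35.7637 − 34.53 = 1.2337 psu.

35.76 psu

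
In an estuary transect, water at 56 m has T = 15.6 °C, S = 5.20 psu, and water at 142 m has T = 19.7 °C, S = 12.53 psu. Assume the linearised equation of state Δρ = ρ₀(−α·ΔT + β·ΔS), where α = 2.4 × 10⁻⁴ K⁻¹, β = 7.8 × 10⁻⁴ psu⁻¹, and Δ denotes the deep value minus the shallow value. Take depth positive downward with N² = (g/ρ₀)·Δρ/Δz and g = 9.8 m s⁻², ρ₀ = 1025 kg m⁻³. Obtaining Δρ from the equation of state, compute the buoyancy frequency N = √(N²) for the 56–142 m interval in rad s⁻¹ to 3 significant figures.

0.0232 rad s⁻¹

ΔT = +4.1 K, ΔS = +7.33 psu (deep − shallow).
Δρ/ρ₀ = −αΔT + βΔS = -9.84 × 10⁻⁴ + 5.7174 × 10⁻³ = 4.7334 × 10⁻³, so Δρ ≈ 4.852 kg m⁻³.
N² = (g/ρ₀)·Δρ/Δz = g·(Δρ/ρ₀)/Δz = 9.8 × 4.7334 × 10⁻³ / 86 = 5.3939 × 10⁻⁴ s⁻².
N = √(5.3939 × 10⁻⁴) = 0.023225 rad s⁻¹ ≈ 0.0232 rad s⁻¹.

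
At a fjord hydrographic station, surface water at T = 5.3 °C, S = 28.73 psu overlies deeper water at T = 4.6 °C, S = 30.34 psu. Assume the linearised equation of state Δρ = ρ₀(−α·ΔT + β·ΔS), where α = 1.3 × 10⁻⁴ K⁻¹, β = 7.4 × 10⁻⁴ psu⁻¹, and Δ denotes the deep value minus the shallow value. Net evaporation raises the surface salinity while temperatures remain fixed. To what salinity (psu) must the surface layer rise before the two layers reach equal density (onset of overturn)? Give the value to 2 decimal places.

30.46 psu

Neutral buoyancy requires −α(T_deep − T_surf) + β(S_deep − S_surf′) = 0.
S_surf′ = S_deep − (α/β)·ΔT = 30.34 − (1.3 × 10⁻⁴/7.4 × 10⁻⁴)·(-0.7) = 30.4630 psu.
Increase required: 30.4630 − 28.73 = 1.7330 psu.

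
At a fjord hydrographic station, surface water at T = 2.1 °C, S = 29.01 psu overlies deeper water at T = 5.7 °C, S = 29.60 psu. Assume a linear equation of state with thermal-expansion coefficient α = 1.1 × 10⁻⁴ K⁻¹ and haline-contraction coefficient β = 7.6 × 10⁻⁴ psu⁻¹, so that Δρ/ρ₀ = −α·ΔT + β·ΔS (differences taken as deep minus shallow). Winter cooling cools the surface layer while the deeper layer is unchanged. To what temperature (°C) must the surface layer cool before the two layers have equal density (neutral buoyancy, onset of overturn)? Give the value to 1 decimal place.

Neutral buoyancy requires Δρ = 0, i.e. −α(T_deep − T_surf′) + β(S_deep − S_surf) = 0.
T_surf′ = T_deep − (β/α)·ΔS = 5.7 − (7.6 × 10⁻⁴/1.1 × 10⁻⁴)·(+0.59) = 1.624 °C.
Cooling required: 2.1 − (1.624) = 0.476 °C.

1.6 °C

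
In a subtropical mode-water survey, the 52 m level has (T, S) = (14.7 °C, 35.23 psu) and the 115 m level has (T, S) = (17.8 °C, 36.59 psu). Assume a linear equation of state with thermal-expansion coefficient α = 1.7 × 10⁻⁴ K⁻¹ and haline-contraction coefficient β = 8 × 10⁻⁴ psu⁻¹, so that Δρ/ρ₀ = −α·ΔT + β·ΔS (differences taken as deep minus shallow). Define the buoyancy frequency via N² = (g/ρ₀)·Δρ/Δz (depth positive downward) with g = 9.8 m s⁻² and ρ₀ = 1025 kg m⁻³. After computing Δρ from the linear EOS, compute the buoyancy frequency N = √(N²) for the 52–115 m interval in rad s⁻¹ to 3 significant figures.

ΔT = +3.1 K, ΔS = +1.36 psu (deep − shallow).
Δρ/ρ₀ = −αΔT + βΔS = -5.27 × 10⁻⁴ + 1.088 × 10⁻³ = 5.61 × 10⁻⁴, so Δρ ≈ 0.5750 kg m⁻³.
N² = (g/ρ₀)·Δρ/Δz = g·(Δρ/ρ₀)/Δz = 9.8 × 5.61 × 10⁻⁴ / 63 = 8.7267 × 10⁻⁵ s⁻².
N = √(8.7267 × 10⁻⁵) = 9.3417 × 10⁻³ rad s⁻¹ ≈ 9.34 × 10⁻³ rad s⁻¹.

9.34 × 10⁻³ rad s⁻¹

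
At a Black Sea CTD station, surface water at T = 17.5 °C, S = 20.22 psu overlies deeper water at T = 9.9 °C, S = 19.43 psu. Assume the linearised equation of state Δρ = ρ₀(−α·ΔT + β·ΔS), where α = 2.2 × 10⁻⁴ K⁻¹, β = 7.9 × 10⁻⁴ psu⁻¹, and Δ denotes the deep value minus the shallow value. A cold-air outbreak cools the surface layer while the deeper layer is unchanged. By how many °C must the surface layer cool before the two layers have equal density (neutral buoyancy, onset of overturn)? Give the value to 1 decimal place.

4.8 °C

Neutral buoyancy requires Δρ = 0, i.e. −α(T_deep − T_surf′) + β(S_deep − S_surf) = 0.
T_surf′ = T_deep − (β/α)·ΔS = 9.9 − (7.9 × 10⁻⁴/2.2 × 10⁻⁴)·(-0.79) = 12.737 °C.
Cooling required: 17.5 − (12.737) = 4.763 °C.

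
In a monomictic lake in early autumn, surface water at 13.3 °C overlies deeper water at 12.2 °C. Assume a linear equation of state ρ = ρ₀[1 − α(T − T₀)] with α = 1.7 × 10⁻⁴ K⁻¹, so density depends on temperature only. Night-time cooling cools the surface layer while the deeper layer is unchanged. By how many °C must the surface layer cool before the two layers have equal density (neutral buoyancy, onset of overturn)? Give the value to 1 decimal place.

1.1 °C

With temperature the only control, equal density requires T_surf′ = T_deep.
T_surf′ = 12.2 °C.
Cooling required: 13.3 − 12.2 = 1.1 °C.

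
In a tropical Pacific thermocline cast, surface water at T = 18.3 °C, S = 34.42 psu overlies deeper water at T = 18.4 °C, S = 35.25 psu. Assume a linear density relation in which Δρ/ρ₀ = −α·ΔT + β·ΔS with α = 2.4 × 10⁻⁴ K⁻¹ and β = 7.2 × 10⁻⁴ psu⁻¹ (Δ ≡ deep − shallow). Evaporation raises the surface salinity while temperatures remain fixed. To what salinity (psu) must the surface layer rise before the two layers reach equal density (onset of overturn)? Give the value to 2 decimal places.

35.22 psu

Neutral buoyancy requires −α(T_deep − T_surf) + β(S_deep − S_surf′) = 0.
S_surf′ = S_deep − (α/β)·ΔT = 35.25 − (2.4 × 10⁻⁴/7.2 × 10⁻⁴)·(+0.1) = 35.2167 psu.
Increase required: 35.2167 − 34.42 = 0.7967 psu.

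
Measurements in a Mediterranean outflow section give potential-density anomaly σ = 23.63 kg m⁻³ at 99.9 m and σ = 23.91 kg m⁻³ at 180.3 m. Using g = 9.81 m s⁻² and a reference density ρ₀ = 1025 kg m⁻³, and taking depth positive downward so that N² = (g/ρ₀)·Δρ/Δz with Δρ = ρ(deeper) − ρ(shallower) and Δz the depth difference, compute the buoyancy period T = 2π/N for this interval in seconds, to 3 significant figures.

1.09 × 10³ s

Δρ = 1023.91 − 1023.63 = 0.28 kg m⁻³ over Δz = 180.3 − 99.9 = 80.4 m.
N² = (9.81/1025) × (0.28/80.4) = 3.3331 × 10⁻⁵ s⁻².
N = √(3.3331 × 10⁻⁵) = 5.7733 × 10⁻³ rad s⁻¹, so T = 2π/N = 1.0883 × 10³ s ≈ 1.09 × 10³ s.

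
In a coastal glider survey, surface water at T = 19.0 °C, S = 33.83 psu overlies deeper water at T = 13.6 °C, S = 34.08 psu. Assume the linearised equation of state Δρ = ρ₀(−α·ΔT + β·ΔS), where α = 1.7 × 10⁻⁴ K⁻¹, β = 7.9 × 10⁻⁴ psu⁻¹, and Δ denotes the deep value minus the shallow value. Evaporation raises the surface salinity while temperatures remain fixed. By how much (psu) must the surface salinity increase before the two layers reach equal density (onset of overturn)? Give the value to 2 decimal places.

Neutral buoyancy requires −α(T_deep − T_surf) + β(S_deep − S_surf′) = 0.
S_surf′ = S_deep − (α/β)·ΔT = 34.08 − (1.7 × 10⁻⁴/7.9 × 10⁻⁴)·(-5.4) = 35.2420 psu.
Increase required: 35.2420 − 33.83 = 1.4120 psu.

1.41 psu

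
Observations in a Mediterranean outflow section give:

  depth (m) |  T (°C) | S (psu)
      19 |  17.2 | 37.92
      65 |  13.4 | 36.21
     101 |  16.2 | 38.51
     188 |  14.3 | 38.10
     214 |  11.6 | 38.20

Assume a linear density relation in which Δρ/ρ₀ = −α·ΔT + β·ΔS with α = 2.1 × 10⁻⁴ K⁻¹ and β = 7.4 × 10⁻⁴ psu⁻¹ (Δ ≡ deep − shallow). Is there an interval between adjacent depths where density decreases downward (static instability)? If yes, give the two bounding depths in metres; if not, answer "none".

19–65 m

Evaluate Δρ/ρ₀ = −αΔT + βΔS across each adjacent pair:
  19–65 m: −αΔT+βΔS = −(2.1 × 10⁻⁴)(-3.8)+(7.4 × 10⁻⁴)(-1.71) = -4.7 × 10⁻⁴ → UNSTABLE
  65–101 m: −αΔT+βΔS = −(2.1 × 10⁻⁴)(+2.8)+(7.4 × 10⁻⁴)(+2.30) = 1.1 × 10⁻³ → stable
  101–188 m: −αΔT+βΔS = −(2.1 × 10⁻⁴)(-1.9)+(7.4 × 10⁻⁴)(-0.41) = 9.6 × 10⁻⁵ → stable
  188–214 m: −αΔT+βΔS = −(2.1 × 10⁻⁴)(-2.7)+(7.4 × 10⁻⁴)(+0.10) = 6.4 × 10⁻⁴ → stable
The 19–65 m interval has Δρ < 0: lighter water underlies denser water.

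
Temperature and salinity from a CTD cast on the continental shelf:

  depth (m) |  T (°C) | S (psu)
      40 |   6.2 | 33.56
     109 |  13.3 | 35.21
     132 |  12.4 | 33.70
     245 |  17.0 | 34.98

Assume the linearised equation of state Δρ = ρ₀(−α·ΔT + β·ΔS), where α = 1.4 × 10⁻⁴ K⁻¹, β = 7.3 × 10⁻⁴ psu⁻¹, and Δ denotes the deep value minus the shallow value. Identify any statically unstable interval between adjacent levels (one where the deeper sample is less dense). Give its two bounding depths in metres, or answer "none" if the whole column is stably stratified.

Evaluate Δρ/ρ₀ = −αΔT + βΔS across each adjacent pair:
  40–109 m: −αΔT+βΔS = −(1.4 × 10⁻⁴)(+7.1)+(7.3 × 10⁻⁴)(+1.65) = 2.1 × 10⁻⁴ → stable
  109–132 m: −αΔT+βΔS = −(1.4 × 10⁻⁴)(-0.9)+(7.3 × 10⁻⁴)(-1.51) = -9.8 × 10⁻⁴ → UNSTABLE
  132–245 m: −αΔT+βΔS = −(1.4 × 10⁻⁴)(+4.6)+(7.3 × 10⁻⁴)(+1.28) = 2.9 × 10⁻⁴ → stable
The 109–132 m interval has Δρ < 0: lighter water underlies denser water.

109–132 m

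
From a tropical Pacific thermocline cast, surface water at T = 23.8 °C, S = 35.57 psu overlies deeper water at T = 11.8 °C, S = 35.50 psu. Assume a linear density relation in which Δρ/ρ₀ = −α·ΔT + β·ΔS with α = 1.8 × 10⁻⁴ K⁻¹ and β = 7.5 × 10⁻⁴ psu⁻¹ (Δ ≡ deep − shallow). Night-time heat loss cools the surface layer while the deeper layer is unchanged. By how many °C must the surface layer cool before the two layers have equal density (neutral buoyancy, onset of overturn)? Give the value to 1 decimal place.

11.7 °C

Neutral buoyancy requires Δρ = 0, i.e. −α(T_deep − T_surf′) + β(S_deep − S_surf) = 0.
T_surf′ = T_deep − (β/α)·ΔS = 11.8 − (7.5 × 10⁻⁴/1.8 × 10⁻⁴)·(-0.07) = 12.092 °C.
Cooling required: 23.8 − (12.092) = 11.708 °C.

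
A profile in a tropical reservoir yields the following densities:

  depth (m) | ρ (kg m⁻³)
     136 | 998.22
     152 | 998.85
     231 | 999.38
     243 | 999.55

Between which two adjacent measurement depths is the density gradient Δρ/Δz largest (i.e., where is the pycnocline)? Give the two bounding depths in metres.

136–152 m

Compute the density gradient over each adjacent pair:
  136–152 m: Δρ/Δz = 0.63/16 = 0.039 kg m⁻⁴
  152–231 m: Δρ/Δz = 0.53/79 = 6.7 × 10⁻³ kg m⁻⁴
  231–243 m: Δρ/Δz = 0.17/12 = 0.014 kg m⁻⁴
The largest gradient is in the 136–152 m interval — the pycnocline.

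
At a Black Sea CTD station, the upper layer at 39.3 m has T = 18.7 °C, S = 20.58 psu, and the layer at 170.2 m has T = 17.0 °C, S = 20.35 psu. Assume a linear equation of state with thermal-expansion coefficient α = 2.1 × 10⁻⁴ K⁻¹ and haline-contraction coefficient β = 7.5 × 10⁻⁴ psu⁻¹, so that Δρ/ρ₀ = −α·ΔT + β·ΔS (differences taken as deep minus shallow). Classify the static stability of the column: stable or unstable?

ΔT = 17.0 − 18.7 = -1.7 K and ΔS = 20.35 − 20.58 = -0.23 psu (deep − shallow).
−αΔT = 3.57 × 10⁻⁴; βΔS = -1.725 × 10⁻⁴; sum Δρ/ρ₀ = 1.845 × 10⁻⁴.
Δρ/ρ₀ > 0, so Δρ > 0: deeper water is denser → statically stable.

stable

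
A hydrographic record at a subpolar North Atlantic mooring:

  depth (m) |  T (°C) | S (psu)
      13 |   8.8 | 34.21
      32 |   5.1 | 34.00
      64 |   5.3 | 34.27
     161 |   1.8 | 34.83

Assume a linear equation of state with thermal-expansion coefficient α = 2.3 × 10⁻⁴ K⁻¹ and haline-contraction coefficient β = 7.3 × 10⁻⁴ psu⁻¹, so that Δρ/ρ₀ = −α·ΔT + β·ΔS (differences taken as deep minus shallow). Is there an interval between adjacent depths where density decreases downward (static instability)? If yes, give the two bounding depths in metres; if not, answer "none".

Evaluate Δρ/ρ₀ = −αΔT + βΔS across each adjacent pair:
  13–32 m: −αΔT+βΔS = −(2.3 × 10⁻⁴)(-3.7)+(7.3 × 10⁻⁴)(-0.21) = 7.0 × 10⁻⁴ → stable
  32–64 m: −αΔT+βΔS = −(2.3 × 10⁻⁴)(+0.2)+(7.3 × 10⁻⁴)(+0.27) = 1.5 × 10⁻⁴ → stable
  64–161 m: −αΔT+βΔS = −(2.3 × 10⁻⁴)(-3.5)+(7.3 × 10⁻⁴)(+0.56) = 1.2 × 10⁻³ → stable
Every interval has Δρ > 0: the column is stably stratified throughout.

none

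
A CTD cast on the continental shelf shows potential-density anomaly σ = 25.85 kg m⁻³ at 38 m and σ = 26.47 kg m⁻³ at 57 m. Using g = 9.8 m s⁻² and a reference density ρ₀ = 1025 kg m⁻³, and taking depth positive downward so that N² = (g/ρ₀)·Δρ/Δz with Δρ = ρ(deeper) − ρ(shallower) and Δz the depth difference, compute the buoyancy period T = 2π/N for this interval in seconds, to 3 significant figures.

356 s

Δρ = 1026.47 − 1025.85 = 0.62 kg m⁻³ over Δz = 57 − 38 = 19 m.
N² = (9.8/1025) × (0.62/19) = 3.1199 × 10⁻⁴ s⁻².
N = √(3.1199 × 10⁻⁴) = 0.017663 rad s⁻¹, so T = 2π/N = 355.73 s ≈ 356 s.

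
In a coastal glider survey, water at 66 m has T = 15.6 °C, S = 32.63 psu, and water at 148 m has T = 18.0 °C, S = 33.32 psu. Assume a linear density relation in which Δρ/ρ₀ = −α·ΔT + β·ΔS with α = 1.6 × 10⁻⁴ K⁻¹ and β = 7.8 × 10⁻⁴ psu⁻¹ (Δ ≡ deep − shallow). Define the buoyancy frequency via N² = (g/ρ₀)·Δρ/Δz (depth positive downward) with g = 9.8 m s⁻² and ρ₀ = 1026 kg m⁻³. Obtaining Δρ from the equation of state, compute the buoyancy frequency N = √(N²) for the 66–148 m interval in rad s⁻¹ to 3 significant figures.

ΔT = +2.4 K, ΔS = +0.69 psu (deep − shallow).
Δρ/ρ₀ = −αΔT + βΔS = -3.84 × 10⁻⁴ + 5.382 × 10⁻⁴ = 1.542 × 10⁻⁴, so Δρ ≈ 0.1582 kg m⁻³.
N² = (g/ρ₀)·Δρ/Δz = g·(Δρ/ρ₀)/Δz = 9.8 × 1.542 × 10⁻⁴ / 82 = 1.8429 × 10⁻⁵ s⁻².
N = √(1.8429 × 10⁻⁵) = 4.2929 × 10⁻³ rad s⁻¹ ≈ 4.29 × 10⁻³ rad s⁻¹.

4.29 × 10⁻³ rad s⁻¹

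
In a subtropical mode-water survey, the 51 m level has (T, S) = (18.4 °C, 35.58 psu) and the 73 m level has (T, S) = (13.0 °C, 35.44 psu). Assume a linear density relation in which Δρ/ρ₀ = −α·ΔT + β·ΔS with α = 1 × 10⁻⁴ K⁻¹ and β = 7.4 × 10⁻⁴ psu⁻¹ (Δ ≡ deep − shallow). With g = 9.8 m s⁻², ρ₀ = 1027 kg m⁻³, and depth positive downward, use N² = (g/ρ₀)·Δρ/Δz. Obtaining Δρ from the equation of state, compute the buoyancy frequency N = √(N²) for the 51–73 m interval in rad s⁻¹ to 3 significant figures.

ΔT = -5.4 K, ΔS = -0.14 psu (deep − shallow).
Δρ/ρ₀ = −αΔT + βΔS = 5.40 × 10⁻⁴ − 1.036 × 10⁻⁴ = 4.364 × 10⁻⁴, so Δρ ≈ 0.4482 kg m⁻³.
N² = (g/ρ₀)·Δρ/Δz = g·(Δρ/ρ₀)/Δz = 9.8 × 4.364 × 10⁻⁴ / 22 = 1.9440 × 10⁻⁴ s⁻².
N = √(1.9440 × 10⁻⁴) = 0.013943 rad s⁻¹ ≈ 0.0139 rad s⁻¹.

0.0139 rad s⁻¹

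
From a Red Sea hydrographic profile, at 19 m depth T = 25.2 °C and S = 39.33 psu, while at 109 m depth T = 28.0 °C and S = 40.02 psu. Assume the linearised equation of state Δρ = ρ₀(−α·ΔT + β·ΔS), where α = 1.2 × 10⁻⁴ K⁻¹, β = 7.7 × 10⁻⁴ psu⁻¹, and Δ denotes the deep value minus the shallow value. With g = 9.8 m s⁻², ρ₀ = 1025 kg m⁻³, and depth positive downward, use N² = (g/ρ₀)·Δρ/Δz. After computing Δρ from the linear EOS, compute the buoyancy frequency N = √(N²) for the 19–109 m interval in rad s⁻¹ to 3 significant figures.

4.61 × 10⁻³ rad s⁻¹

ΔT = +2.8 K, ΔS = +0.69 psu (deep − shallow).
Δρ/ρ₀ = −αΔT + βΔS = -3.36 × 10⁻⁴ + 5.313 × 10⁻⁴ = 1.953 × 10⁻⁴, so Δρ ≈ 0.2002 kg m⁻³.
N² = (g/ρ₀)·Δρ/Δz = g·(Δρ/ρ₀)/Δz = 9.8 × 1.953 × 10⁻⁴ / 90 = 2.1266 × 10⁻⁵ s⁻².
N = √(2.1266 × 10⁻⁵) = 4.6115 × 10⁻³ rad s⁻¹ ≈ 4.61 × 10⁻³ rad s⁻¹.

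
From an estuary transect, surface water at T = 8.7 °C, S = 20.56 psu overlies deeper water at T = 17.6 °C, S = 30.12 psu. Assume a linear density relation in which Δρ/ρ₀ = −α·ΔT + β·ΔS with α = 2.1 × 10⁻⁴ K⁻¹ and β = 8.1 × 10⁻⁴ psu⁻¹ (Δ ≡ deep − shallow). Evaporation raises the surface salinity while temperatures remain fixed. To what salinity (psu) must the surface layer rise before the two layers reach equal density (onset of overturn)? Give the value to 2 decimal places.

27.81 psu

Neutral buoyancy requires −α(T_deep − T_surf) + β(S_deep − S_surf′) = 0.
S_surf′ = S_deep − (α/β)·ΔT = 30.12 − (2.1 × 10⁻⁴/8.1 × 10⁻⁴)·(+8.9) = 27.8126 psu.
Increase required: 27.8126 − 20.56 = 7.2526 psu.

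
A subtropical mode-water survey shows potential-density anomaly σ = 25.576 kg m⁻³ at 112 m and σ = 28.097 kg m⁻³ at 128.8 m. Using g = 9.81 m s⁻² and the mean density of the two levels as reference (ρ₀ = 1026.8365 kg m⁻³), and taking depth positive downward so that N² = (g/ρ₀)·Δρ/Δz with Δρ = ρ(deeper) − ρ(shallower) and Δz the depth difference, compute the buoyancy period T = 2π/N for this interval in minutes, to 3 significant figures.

2.77 min

Δρ = 1028.097 − 1025.576 = 2.521 kg m⁻³ over Δz = 128.8 − 112 = 16.8 m.
N² = (9.81/1026.8365) × (2.521/16.8) = 1.4336 × 10⁻³ s⁻².
N = √(1.4336 × 10⁻³) = 0.037863 rad s⁻¹, so T = 2π/N = 165.95 s = 2.7658 min ≈ 2.77 min.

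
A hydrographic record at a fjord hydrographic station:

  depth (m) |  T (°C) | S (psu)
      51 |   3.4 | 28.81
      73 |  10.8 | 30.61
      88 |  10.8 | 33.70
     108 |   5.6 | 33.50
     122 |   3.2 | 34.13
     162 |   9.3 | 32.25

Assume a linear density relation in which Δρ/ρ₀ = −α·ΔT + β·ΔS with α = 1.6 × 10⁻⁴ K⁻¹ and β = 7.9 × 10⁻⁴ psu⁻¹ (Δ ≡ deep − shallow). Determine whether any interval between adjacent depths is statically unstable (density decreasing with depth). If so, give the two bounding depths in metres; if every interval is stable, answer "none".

Evaluate Δρ/ρ₀ = −αΔT + βΔS across each adjacent pair:
  51–73 m: −αΔT+βΔS = −(1.6 × 10⁻⁴)(+7.4)+(7.9 × 10⁻⁴)(+1.80) = 2.4 × 10⁻⁴ → stable
  73–88 m: −αΔT+βΔS = −(1.6 × 10⁻⁴)(+0.0)+(7.9 × 10⁻⁴)(+3.09) = 2.4 × 10⁻³ → stable
  88–108 m: −αΔT+βΔS = −(1.6 × 10⁻⁴)(-5.2)+(7.9 × 10⁻⁴)(-0.20) = 6.7 × 10⁻⁴ → stable
  108–122 m: −αΔT+βΔS = −(1.6 × 10⁻⁴)(-2.4)+(7.9 × 10⁻⁴)(+0.63) = 8.8 × 10⁻⁴ → stable
  122–162 m: −αΔT+βΔS = −(1.6 × 10⁻⁴)(+6.1)+(7.9 × 10⁻⁴)(-1.88) = -2.5 × 10⁻³ → UNSTABLE
The 122–162 m interval has Δρ < 0: lighter water underlies denser water.

122–162 m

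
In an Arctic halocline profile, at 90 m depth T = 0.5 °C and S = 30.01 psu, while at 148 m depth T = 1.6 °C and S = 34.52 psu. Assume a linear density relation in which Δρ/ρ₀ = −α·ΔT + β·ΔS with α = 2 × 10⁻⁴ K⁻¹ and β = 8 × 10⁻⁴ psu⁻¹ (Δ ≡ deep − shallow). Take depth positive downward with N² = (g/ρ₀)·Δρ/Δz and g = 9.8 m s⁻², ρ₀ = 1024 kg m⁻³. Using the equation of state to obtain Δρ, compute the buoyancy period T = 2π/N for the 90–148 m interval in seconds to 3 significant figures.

263 s

ΔT = +1.1 K, ΔS = +4.51 psu (deep − shallow).
Δρ/ρ₀ = −αΔT + βΔS = -2.20 × 10⁻⁴ + 3.608 × 10⁻³ = 3.388 × 10⁻³, so Δρ ≈ 3.469 kg m⁻³.
N² = (g/ρ₀)·Δρ/Δz = g·(Δρ/ρ₀)/Δz = 9.8 × 3.388 × 10⁻³ / 58 = 5.7246 × 10⁻⁴ s⁻².
N = √(5.7246 × 10⁻⁴) = 0.023926 rad s⁻¹ → T = 2π/N = 262.61 s ≈ 263 s.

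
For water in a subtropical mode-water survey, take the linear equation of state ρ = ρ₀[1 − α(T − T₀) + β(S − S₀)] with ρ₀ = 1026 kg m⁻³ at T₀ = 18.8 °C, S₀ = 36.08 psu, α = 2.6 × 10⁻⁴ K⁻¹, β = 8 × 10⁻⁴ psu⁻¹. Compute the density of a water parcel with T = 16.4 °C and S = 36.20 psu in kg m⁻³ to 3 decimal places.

1026.739 kg m⁻³

T − T₀ = -2.4 K, S − S₀ = +0.12 psu.
Bracket = 1 − α·(-2.4) + β·(+0.12) = 1 + (7.20 × 10⁻⁴) = 1.0007200.
ρ = 1026 × 1.0007200 = 1026.739 kg m⁻³.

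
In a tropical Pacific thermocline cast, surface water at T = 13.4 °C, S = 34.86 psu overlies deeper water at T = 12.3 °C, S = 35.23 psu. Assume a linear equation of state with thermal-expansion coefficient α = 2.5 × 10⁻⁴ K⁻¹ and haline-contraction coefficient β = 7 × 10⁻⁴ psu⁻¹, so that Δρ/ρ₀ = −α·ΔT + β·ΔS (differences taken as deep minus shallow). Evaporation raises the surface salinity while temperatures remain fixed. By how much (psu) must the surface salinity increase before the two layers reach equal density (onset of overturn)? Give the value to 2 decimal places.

Neutral buoyancy requires −α(T_deep − T_surf) + β(S_deep − S_surf′) = 0.
S_surf′ = S_deep − (α/β)·ΔT = 35.23 − (2.5 × 10⁻⁴/7 × 10⁻⁴)·(-1.1) = 35.6229 psu.
Increase required: 35.6229 − 34.86 = 0.7629 psu.

0.76 psu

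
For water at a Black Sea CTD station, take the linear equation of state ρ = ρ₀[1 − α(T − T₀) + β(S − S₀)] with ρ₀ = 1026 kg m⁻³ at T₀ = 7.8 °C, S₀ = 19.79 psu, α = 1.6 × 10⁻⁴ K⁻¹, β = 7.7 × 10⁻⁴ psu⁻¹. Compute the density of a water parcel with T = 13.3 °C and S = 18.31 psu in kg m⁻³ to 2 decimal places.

1023.93 kg m⁻³

T − T₀ = +5.5 K, S − S₀ = -1.48 psu.
Bracket = 1 − α·(+5.5) + β·(-1.48) = 1 + (-2.0196 × 10⁻³) = 0.9979804.
ρ = 1026 × 0.9979804 = 1023.93 kg m⁻³.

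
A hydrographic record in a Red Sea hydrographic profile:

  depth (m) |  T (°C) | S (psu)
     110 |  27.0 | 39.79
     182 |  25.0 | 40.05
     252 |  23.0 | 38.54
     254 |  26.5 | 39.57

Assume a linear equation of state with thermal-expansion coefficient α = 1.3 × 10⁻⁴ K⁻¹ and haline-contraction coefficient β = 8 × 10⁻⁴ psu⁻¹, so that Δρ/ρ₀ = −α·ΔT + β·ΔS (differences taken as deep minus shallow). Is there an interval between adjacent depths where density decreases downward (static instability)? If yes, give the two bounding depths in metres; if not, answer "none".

182–252 m

Evaluate Δρ/ρ₀ = −αΔT + βΔS across each adjacent pair:
  110–182 m: −αΔT+βΔS = −(1.3 × 10⁻⁴)(-2.0)+(8 × 10⁻⁴)(+0.26) = 4.7 × 10⁻⁴ → stable
  182–252 m: −αΔT+βΔS = −(1.3 × 10⁻⁴)(-2.0)+(8 × 10⁻⁴)(-1.51) = -9.5 × 10⁻⁴ → UNSTABLE
  252–254 m: −αΔT+βΔS = −(1.3 × 10⁻⁴)(+3.5)+(8 × 10⁻⁴)(+1.03) = 3.7 × 10⁻⁴ → stable
The 182–252 m interval has Δρ < 0: lighter water underlies denser water.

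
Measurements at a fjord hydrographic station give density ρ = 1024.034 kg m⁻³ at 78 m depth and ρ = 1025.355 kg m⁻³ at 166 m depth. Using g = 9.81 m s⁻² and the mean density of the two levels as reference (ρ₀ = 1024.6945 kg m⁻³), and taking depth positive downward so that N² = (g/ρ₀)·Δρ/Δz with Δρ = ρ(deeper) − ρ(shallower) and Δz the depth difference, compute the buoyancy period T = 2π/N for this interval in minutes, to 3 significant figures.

8.74 min

Δρ = 1025.355 − 1024.034 = 1.321 kg m⁻³ over Δz = 166 − 78 = 88 m.
N² = (9.81/1024.6945) × (1.321/88) = 1.4371 × 10⁻⁴ s⁻².
N = √(1.4371 × 10⁻⁴) = 0.011988 rad s⁻¹, so T = 2π/N = 524.12 s = 8.7353 min ≈ 8.74 min.
N² > 0, so the interval is statically stable.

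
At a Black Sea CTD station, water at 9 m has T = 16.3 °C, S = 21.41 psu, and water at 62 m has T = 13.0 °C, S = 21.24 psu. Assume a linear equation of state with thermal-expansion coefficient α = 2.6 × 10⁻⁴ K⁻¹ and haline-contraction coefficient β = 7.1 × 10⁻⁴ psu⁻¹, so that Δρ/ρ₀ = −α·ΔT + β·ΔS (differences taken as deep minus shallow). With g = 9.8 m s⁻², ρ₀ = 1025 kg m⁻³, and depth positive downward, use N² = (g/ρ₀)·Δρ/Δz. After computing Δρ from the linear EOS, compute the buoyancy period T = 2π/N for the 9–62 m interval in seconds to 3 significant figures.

ΔT = -3.3 K, ΔS = -0.17 psu (deep − shallow).
Δρ/ρ₀ = −αΔT + βΔS = 8.58 × 10⁻⁴ − 1.207 × 10⁻⁴ = 7.373 × 10⁻⁴, so Δρ ≈ 0.7557 kg m⁻³.
N² = (g/ρ₀)·Δρ/Δz = g·(Δρ/ρ₀)/Δz = 9.8 × 7.373 × 10⁻⁴ / 53 = 1.3633 × 10⁻⁴ s⁻².
N = √(1.3633 × 10⁻⁴) = 0.011676 rad s⁻¹ → T = 2π/N = 538.13 s ≈ 538 s.

538 s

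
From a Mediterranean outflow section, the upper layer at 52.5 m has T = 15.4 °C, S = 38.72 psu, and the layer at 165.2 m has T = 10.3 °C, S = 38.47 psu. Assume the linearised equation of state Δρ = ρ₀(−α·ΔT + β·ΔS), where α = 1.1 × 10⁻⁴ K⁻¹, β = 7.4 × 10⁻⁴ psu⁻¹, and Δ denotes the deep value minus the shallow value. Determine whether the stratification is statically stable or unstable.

ΔT = 10.3 − 15.4 = -5.1 K and ΔS = 38.47 − 38.72 = -0.25 psu (deep − shallow).
−αΔT = 5.61 × 10⁻⁴; βΔS = -1.85 × 10⁻⁴; sum Δρ/ρ₀ = 3.76 × 10⁻⁴.
Δρ/ρ₀ > 0, so Δρ > 0: deeper water is denser → statically stable.

stable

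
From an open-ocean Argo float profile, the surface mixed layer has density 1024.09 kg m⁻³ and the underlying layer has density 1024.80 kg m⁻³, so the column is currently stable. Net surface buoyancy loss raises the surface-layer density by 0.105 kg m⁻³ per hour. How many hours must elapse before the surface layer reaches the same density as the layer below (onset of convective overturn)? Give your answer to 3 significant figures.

Density deficit of the surface layer: 1024.80 − 1024.09 = 0.71 kg m⁻³.
Required change = 0.71 / 0.105 = 6.76 hours.

6.76 hours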